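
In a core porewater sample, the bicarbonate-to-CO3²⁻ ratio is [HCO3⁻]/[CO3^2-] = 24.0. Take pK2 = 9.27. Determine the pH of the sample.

pH = 7.89

From K2 = [H⁺][CO3^2-]/[HCO3⁻]:  pH = pK2 − log₁₀([HCO3⁻]/[CO3^2-])
log₁₀(24.0) = +1.380
pH = 9.27 − (+1.380) = 7.89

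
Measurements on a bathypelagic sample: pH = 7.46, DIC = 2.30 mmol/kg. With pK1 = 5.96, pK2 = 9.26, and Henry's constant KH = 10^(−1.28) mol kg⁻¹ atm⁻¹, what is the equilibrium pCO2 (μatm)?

pCO2 = 1320 μatm

α₀ = 1 / (1 + K1/[H⁺] + K1K2/[H⁺]²) = 1 / (1 + 10^+1.50 + 10^-0.30)
   = 1 / (1 + 31.623 + 0.50119) = 1/33.124 = 0.03019
[CO2*] = α₀ × DIC = 0.03019 × 2.30 = 0.06944 mmol/kg
pCO2 = [CO2*]/KH = 6.944×10^-5 / 5.248×10^-2 = 1320 μatm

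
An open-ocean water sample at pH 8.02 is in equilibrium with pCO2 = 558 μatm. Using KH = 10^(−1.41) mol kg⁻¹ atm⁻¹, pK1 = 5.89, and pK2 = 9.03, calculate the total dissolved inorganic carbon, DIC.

[CO2*] = KH · pCO2 = 10^(−1.41) × 558×10^-6 = 2.171×10^-5 mol/kg
α₀ = 1/(1 + K1/[H⁺] + K1K2/[H⁺]²) = 1/(1 + 10^+2.13 + 10^+1.12) = 0.006708
DIC = [CO2*]/α₀ = 2.171×10^-5 / 0.006708 = 3.24 mmol/kg

DIC = 3.24 mmol/kg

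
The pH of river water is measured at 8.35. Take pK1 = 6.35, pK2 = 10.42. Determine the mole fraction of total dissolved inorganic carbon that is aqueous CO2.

α₀ = 1 / (1 + K1/[H⁺] + K1K2/[H⁺]²) = 1 / (1 + 10^+2.00 + 10^-0.07)
   = 1 / (1 + 100.00 + 0.85114) = 1/101.85 = 0.009818

α₀ = 0.00982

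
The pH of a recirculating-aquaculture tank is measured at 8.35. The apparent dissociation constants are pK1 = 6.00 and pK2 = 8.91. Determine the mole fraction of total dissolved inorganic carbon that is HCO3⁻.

α₁ = 1 / (1 + [H⁺]/K1 + K2/[H⁺]) = 1 / (1 + 10^-2.35 + 10^-0.56)
   = 1 / (1 + 0.0044668 + 0.27542) = 1/1.2799 = 0.7813

α₁ = 0.781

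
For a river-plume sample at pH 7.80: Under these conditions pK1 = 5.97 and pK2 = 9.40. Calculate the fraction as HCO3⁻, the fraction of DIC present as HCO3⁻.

α₁ = 1 / (1 + [H⁺]/K1 + K2/[H⁺]) = 1 / (1 + 10^-1.83 + 10^-1.60)
   = 1 / (1 + 0.014791 + 0.025119) = 1/1.0399 = 0.9616

α₁ = 0.962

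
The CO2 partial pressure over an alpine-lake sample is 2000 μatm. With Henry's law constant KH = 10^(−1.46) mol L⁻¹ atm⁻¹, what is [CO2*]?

[CO2*] = 69.3 μmol/L

KH = 10^(−1.46) = 3.467×10^-2 mol L⁻¹ atm⁻¹
[CO2*] = KH · pCO2 = 3.467×10^-2 × 2000×10^-6 atm = 6.93×10^-5 mol/L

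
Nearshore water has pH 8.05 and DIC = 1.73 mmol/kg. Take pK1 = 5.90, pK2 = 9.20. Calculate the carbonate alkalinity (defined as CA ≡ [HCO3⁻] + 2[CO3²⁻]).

CA = 1.83 mmol/kg

CA = [HCO3⁻] + 2[CO3²⁻] = (α₁ + 2α₂)·DIC
At pH 8.05: [H⁺]/K1 = 10^-2.15 = 0.0070795, K2/[H⁺] = 10^-1.15 = 0.070795
α₁ = 1/(1 + 0.0070795 + 0.070795) = 1/1.0779 = 0.9278; α₂ = α₁·K2/[H⁺] = 0.06568
α₁ + 2α₂ = 1.0591
CA = 1.0591 × 1.73 = 1.83 mmol/kg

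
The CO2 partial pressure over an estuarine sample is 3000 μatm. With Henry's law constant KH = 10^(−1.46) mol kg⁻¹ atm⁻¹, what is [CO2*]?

KH = 10^(−1.46) = 3.467×10^-2 mol kg⁻¹ atm⁻¹
[CO2*] = KH · pCO2 = 3.467×10^-2 × 3000×10^-6 atm = 1.04×10^-4 mol/kg

[CO2*] = 104 μmol/kg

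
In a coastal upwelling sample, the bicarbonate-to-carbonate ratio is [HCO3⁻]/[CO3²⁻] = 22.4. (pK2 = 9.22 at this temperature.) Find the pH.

pH = 7.87

From K2 = [H⁺][CO3²⁻]/[HCO3⁻]:  pH = pK2 − log₁₀([HCO3⁻]/[CO3²⁻])
log₁₀(22.4) = +1.350
pH = 9.22 − (+1.350) = 7.87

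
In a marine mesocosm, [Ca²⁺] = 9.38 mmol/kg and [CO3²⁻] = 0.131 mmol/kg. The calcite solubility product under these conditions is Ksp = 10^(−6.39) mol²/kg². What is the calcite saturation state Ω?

Ω = 3.02

Ksp = 10^(−6.39) = 4.074×10^-7
Ω = [Ca²⁺][CO3²⁻]/Ksp = (9.38×10^-3)(0.131×10^-3) / 4.074×10^-7 = 3.02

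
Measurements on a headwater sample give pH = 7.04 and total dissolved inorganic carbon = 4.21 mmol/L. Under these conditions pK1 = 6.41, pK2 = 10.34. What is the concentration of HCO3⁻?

[HCO3⁻] = 3.41 mmol/L

α₁ = 1 / (1 + [H⁺]/K1 + K2/[H⁺]) = 1 / (1 + 10^-0.63 + 10^-3.30)
   = 1 / (1 + 0.23442 + 0.00050119) = 1/1.2349 = 0.8098
[HCO3⁻] = α₁ × DIC = 0.8098 × 4.21 = 3.41 mmol/L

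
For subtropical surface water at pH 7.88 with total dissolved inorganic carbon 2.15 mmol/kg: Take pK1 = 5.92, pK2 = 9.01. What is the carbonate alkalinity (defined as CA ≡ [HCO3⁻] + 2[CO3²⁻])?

CA = [HCO3⁻] + 2[CO3²⁻] = (α₁ + 2α₂)·DIC
At pH 7.88: [H⁺]/K1 = 10^-1.96 = 0.010965, K2/[H⁺] = 10^-1.13 = 0.074131
α₁ = 1/(1 + 0.010965 + 0.074131) = 1/1.0851 = 0.9216; α₂ = α₁·K2/[H⁺] = 0.06832
α₁ + 2α₂ = 1.0582
CA = 1.0582 × 2.15 = 2.28 mmol/kg

CA = 2.28 mmol/kg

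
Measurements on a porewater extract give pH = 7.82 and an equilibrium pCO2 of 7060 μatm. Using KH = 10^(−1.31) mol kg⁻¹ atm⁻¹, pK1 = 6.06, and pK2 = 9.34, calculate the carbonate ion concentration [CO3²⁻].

[CO3²⁻] = 0.601 mmol/kg

[CO2*] = KH · pCO2 = 10^(−1.31) × 7060×10^-6 = 3.458×10^-4 mol/kg
α₀ = 1/(1 + K1/[H⁺] + K1K2/[H⁺]²) = 1/(1 + 10^+1.76 + 10^+0.24) = 0.01659
DIC = [CO2*]/α₀ = 3.458×10^-4 / 0.01659 = 20.84 mmol/kg
[CO3²⁻] = α₂·DIC; α₂ = 0.02883, so [CO3²⁻] = 0.02883 × 20.84 = 0.601 mmol/kg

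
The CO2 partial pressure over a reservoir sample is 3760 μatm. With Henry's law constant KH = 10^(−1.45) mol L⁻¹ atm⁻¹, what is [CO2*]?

KH = 10^(−1.45) = 3.548×10^-2 mol L⁻¹ atm⁻¹
[CO2*] = KH · pCO2 = 3.548×10^-2 × 3760×10^-6 atm = 1.33×10^-4 mol/L

[CO2*] = 133 μmol/L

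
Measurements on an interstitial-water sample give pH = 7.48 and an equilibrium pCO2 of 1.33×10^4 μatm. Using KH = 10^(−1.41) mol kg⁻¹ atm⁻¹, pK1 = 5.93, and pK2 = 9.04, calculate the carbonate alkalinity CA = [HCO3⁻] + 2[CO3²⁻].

[CO2*] = KH · pCO2 = 10^(−1.41) × 1.33×10^4×10^-6 = 5.174×10^-4 mol/kg
α₀ = 1/(1 + K1/[H⁺] + K1K2/[H⁺]²) = 1/(1 + 10^+1.55 + 10^-0.01) = 0.02670
DIC = [CO2*]/α₀ = 5.174×10^-4 / 0.02670 = 19.38 mmol/kg
CA = (α₁ + 2α₂)·DIC = (0.9472 + 2×0.02609) × 19.38 = 19.4 mmol/kg

CA = 19.4 mmol/kg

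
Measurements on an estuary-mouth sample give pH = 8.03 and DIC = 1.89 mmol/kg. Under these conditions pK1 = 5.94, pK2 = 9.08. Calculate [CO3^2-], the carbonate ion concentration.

[CO3²⁻] = 0.154 mmol/kg

α₂ = 1 / (1 + [H⁺]/K2 + [H⁺]²/(K1K2)) = 1 / (1 + 10^+1.05 + 10^-1.04)
   = 1 / (1 + 11.220 + 0.091201) = 1/12.311 = 0.08123
[CO3²⁻] = α₂ × DIC = 0.08123 × 1.89 = 0.154 mmol/kg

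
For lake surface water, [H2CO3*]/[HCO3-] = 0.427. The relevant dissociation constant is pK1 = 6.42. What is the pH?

pH = 6.79

From K1 = [H⁺][HCO3-]/[H2CO3*]:  pH = pK1 − log₁₀([H2CO3*]/[HCO3-])
log₁₀(0.427) = -0.370
pH = 6.42 − (-0.370) = 6.79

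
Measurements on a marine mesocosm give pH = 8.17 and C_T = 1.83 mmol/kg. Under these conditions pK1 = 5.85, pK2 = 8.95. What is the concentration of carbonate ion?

α₂ = 1 / (1 + [H⁺]/K2 + [H⁺]²/(K1K2)) = 1 / (1 + 10^+0.78 + 10^-1.54)
   = 1 / (1 + 6.0256 + 0.028840) = 1/7.0544 = 0.1418
[CO3²⁻] = α₂ × DIC = 0.1418 × 1.83 = 0.259 mmol/kg

[CO3²⁻] = 0.259 mmol/kg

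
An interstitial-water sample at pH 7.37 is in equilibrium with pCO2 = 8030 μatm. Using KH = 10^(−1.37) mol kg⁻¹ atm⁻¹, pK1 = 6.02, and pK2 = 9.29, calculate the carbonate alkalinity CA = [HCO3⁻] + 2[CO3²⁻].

[CO2*] = KH · pCO2 = 10^(−1.37) × 8030×10^-6 = 3.425×10^-4 mol/kg
α₀ = 1/(1 + K1/[H⁺] + K1K2/[H⁺]²) = 1/(1 + 10^+1.35 + 10^-0.57) = 0.04227
DIC = [CO2*]/α₀ = 3.425×10^-4 / 0.04227 = 8.103 mmol/kg
CA = (α₁ + 2α₂)·DIC = (0.9464 + 2×0.01138) × 8.103 = 7.85 mmol/kg

CA = 7.85 mmol/kg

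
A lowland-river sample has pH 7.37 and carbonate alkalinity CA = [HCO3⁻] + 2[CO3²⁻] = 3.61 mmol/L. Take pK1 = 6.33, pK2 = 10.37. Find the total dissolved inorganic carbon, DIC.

CA = [HCO3⁻] + 2[CO3²⁻] = (α₁ + 2α₂)·DIC
At pH 7.37: [H⁺]/K1 = 10^-1.04 = 0.091201, K2/[H⁺] = 10^-3.00 = 0.0010000
α₁ = 1/(1 + 0.091201 + 0.0010000) = 1/1.0922 = 0.9156; α₂ = α₁·K2/[H⁺] = 0.0009156
α₁ + 2α₂ = 0.9174
DIC = CA / (α₁ + 2α₂) = 3.61 / 0.9174 = 3.93 mmol/L

DIC = 3.93 mmol/L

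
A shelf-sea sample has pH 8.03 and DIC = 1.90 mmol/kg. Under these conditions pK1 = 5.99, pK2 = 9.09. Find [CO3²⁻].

[CO3²⁻] = 0.151 mmol/kg

α₂ = 1 / (1 + [H⁺]/K2 + [H⁺]²/(K1K2)) = 1 / (1 + 10^+1.06 + 10^-0.98)
   = 1 / (1 + 11.482 + 0.10471) = 1/12.586 = 0.07945
[CO3²⁻] = α₂ × DIC = 0.07945 × 1.90 = 0.151 mmol/kg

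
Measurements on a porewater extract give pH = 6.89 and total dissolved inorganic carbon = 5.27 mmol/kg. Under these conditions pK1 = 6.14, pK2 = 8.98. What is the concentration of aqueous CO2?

[CO2*] = 0.790 mmol/kg

α₀ = 1 / (1 + K1/[H⁺] + K1K2/[H⁺]²) = 1 / (1 + 10^+0.75 + 10^-1.34)
   = 1 / (1 + 5.6234 + 0.045709) = 1/6.6691 = 0.1499
[CO2*] = α₀ × DIC = 0.1499 × 5.27 = 0.790 mmol/kg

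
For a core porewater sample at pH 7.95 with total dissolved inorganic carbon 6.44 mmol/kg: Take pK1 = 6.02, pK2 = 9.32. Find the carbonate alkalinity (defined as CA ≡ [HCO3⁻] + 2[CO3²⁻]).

CA = [HCO3⁻] + 2[CO3²⁻] = (α₁ + 2α₂)·DIC
At pH 7.95: [H⁺]/K1 = 10^-1.93 = 0.011749, K2/[H⁺] = 10^-1.37 = 0.042658
α₁ = 1/(1 + 0.011749 + 0.042658) = 1/1.0544 = 0.9484; α₂ = α₁·K2/[H⁺] = 0.04046
α₁ + 2α₂ = 1.0293
CA = 1.0293 × 6.44 = 6.63 mmol/kg

CA = 6.63 mmol/kg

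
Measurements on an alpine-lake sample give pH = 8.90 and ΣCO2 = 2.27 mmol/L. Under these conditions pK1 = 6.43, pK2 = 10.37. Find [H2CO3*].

α₀ = 1 / (1 + K1/[H⁺] + K1K2/[H⁺]²) = 1 / (1 + 10^+2.47 + 10^+1.00)
   = 1 / (1 + 295.12 + 10.000) = 1/306.12 = 0.003267
[CO2*] = α₀ × DIC = 0.003267 × 2.27 = 0.00742 mmol/L = 7.42 μmol/L

[CO2*] = 7.42 μmol/L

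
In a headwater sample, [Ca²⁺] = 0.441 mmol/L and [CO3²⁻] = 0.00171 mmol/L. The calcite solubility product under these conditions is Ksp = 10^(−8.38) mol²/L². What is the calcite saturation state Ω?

Ksp = 10^(−8.38) = 4.169×10^-9
Ω = [Ca²⁺][CO3²⁻]/Ksp = (0.441×10^-3)(0.00171×10^-3) / 4.169×10^-9 = 0.181

Ω = 0.181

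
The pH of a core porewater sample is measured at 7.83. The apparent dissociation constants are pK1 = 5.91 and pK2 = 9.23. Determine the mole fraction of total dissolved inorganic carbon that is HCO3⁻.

α₁ = 1 / (1 + [H⁺]/K1 + K2/[H⁺]) = 1 / (1 + 10^-1.92 + 10^-1.40)
   = 1 / (1 + 0.012023 + 0.039811) = 1/1.0518 = 0.9507

α₁ = 0.951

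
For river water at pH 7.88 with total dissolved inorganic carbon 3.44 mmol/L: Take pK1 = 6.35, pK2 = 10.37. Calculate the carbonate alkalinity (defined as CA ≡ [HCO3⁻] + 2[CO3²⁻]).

CA = 3.35 mmol/L

CA = [HCO3⁻] + 2[CO3²⁻] = (α₁ + 2α₂)·DIC
At pH 7.88: [H⁺]/K1 = 10^-1.53 = 0.029512, K2/[H⁺] = 10^-2.49 = 0.0032359
α₁ = 1/(1 + 0.029512 + 0.0032359) = 1/1.0327 = 0.9683; α₂ = α₁·K2/[H⁺] = 0.003133
α₁ + 2α₂ = 0.9746
CA = 0.9746 × 3.44 = 3.35 mmol/L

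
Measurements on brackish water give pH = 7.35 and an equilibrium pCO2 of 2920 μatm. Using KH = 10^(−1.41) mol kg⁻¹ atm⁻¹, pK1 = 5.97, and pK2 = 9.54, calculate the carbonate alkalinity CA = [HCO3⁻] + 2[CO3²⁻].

CA = 2.76 mmol/kg

[CO2*] = KH · pCO2 = 10^(−1.41) × 2920×10^-6 = 1.136×10^-4 mol/kg
α₀ = 1/(1 + K1/[H⁺] + K1K2/[H⁺]²) = 1/(1 + 10^+1.38 + 10^-0.81) = 0.03977
DIC = [CO2*]/α₀ = 1.136×10^-4 / 0.03977 = 2.856 mmol/kg
CA = (α₁ + 2α₂)·DIC = (0.9541 + 2×0.006160) × 2.856 = 2.76 mmol/kg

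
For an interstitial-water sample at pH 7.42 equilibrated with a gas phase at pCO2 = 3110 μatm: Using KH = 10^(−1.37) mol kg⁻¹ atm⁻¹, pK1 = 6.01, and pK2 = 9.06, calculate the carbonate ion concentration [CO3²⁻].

[CO2*] = KH · pCO2 = 10^(−1.37) × 3110×10^-6 = 1.327×10^-4 mol/kg
α₀ = 1/(1 + K1/[H⁺] + K1K2/[H⁺]²) = 1/(1 + 10^+1.41 + 10^-0.23) = 0.03664
DIC = [CO2*]/α₀ = 1.327×10^-4 / 0.03664 = 3.621 mmol/kg
[CO3²⁻] = α₂·DIC; α₂ = 0.02158, so [CO3²⁻] = 0.02158 × 3.621 = 0.0781 mmol/kg

[CO3²⁻] = 0.0781 mmol/kg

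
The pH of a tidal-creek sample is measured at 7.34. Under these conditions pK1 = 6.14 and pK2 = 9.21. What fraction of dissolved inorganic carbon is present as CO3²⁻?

α₂ = 1 / (1 + [H⁺]/K2 + [H⁺]²/(K1K2)) = 1 / (1 + 10^+1.87 + 10^+0.67)
   = 1 / (1 + 74.131 + 4.6774) = 1/79.808 = 0.01253

α₂ = 0.0125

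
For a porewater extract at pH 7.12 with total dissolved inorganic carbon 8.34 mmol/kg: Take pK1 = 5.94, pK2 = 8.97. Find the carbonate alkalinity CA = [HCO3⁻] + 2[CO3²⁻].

CA = [HCO3⁻] + 2[CO3²⁻] = (α₁ + 2α₂)·DIC
At pH 7.12: [H⁺]/K1 = 10^-1.18 = 0.066069, K2/[H⁺] = 10^-1.85 = 0.014125
α₁ = 1/(1 + 0.066069 + 0.014125) = 1/1.0802 = 0.9258; α₂ = α₁·K2/[H⁺] = 0.01308
α₁ + 2α₂ = 0.9519
CA = 0.9519 × 8.34 = 7.94 mmol/kg

CA = 7.94 mmol/kg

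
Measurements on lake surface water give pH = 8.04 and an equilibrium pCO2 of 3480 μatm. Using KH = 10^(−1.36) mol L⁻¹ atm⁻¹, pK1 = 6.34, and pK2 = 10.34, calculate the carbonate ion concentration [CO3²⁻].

[CO2*] = KH · pCO2 = 10^(−1.36) × 3480×10^-6 = 1.519×10^-4 mol/L
α₀ = 1/(1 + K1/[H⁺] + K1K2/[H⁺]²) = 1/(1 + 10^+1.70 + 10^-0.60) = 0.01947
DIC = [CO2*]/α₀ = 1.519×10^-4 / 0.01947 = 7.803 mmol/L
[CO3²⁻] = α₂·DIC; α₂ = 0.004890, so [CO3²⁻] = 0.004890 × 7.803 = 0.0382 mmol/L

[CO3²⁻] = 0.0382 mmol/L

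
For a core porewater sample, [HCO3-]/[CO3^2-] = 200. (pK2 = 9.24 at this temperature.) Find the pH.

pH = 6.94

From K2 = [H⁺][CO3^2-]/[HCO3-]:  pH = pK2 − log₁₀([HCO3-]/[CO3^2-])
log₁₀(200) = +2.301
pH = 9.24 − (+2.301) = 6.94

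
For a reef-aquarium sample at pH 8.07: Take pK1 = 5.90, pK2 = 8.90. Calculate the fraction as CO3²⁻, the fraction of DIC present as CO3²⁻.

α₂ = 0.128

α₂ = 1 / (1 + [H⁺]/K2 + [H⁺]²/(K1K2)) = 1 / (1 + 10^+0.83 + 10^-1.34)
   = 1 / (1 + 6.7608 + 0.045709) = 1/7.8065 = 0.1281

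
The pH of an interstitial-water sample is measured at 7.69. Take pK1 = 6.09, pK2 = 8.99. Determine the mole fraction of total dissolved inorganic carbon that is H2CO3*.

α₀ = 1 / (1 + K1/[H⁺] + K1K2/[H⁺]²) = 1 / (1 + 10^+1.60 + 10^+0.30)
   = 1 / (1 + 39.811 + 1.9953) = 1/42.806 = 0.02336

α₀ = 0.0234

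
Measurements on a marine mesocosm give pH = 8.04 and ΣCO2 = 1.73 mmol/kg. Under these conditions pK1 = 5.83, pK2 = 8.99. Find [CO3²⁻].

[CO3²⁻] = 0.174 mmol/kg

α₂ = 1 / (1 + [H⁺]/K2 + [H⁺]²/(K1K2)) = 1 / (1 + 10^+0.95 + 10^-1.26)
   = 1 / (1 + 8.9125 + 0.054954) = 1/9.9675 = 0.1003
[CO3²⁻] = α₂ × DIC = 0.1003 × 1.73 = 0.174 mmol/kg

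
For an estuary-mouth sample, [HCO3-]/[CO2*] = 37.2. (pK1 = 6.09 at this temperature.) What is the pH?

From K1 = [H⁺][HCO3-]/[CO2*]:  pH = pK1 + log₁₀([HCO3-]/[CO2*])
log₁₀(37.2) = +1.571
pH = 6.09 + (+1.571) = 7.66

pH = 7.66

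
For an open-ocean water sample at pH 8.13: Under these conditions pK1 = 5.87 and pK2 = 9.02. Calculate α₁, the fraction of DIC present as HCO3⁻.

α₁ = 1 / (1 + [H⁺]/K1 + K2/[H⁺]) = 1 / (1 + 10^-2.26 + 10^-0.89)
   = 1 / (1 + 0.0054954 + 0.12882) = 1/1.1343 = 0.8816

α₁ = 0.882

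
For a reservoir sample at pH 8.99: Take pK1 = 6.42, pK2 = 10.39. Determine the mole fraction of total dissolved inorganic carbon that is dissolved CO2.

α₀ = 0.00258

α₀ = 1 / (1 + K1/[H⁺] + K1K2/[H⁺]²) = 1 / (1 + 10^+2.57 + 10^+1.17)
   = 1 / (1 + 371.54 + 14.791) = 1/387.33 = 0.002582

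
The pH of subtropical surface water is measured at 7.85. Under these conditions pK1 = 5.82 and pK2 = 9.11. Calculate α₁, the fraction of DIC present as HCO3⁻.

α₁ = 1 / (1 + [H⁺]/K1 + K2/[H⁺]) = 1 / (1 + 10^-2.03 + 10^-1.26)
   = 1 / (1 + 0.0093325 + 0.054954) = 1/1.0643 = 0.9396

α₁ = 0.940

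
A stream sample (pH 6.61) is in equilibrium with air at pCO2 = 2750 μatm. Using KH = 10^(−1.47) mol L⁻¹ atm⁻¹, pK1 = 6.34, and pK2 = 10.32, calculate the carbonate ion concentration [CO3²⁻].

[CO2*] = KH · pCO2 = 10^(−1.47) × 2750×10^-6 = 9.318×10^-5 mol/L
α₀ = 1/(1 + K1/[H⁺] + K1K2/[H⁺]²) = 1/(1 + 10^+0.27 + 10^-3.44) = 0.3494
DIC = [CO2*]/α₀ = 9.318×10^-5 / 0.3494 = 0.2667 mmol/L
[CO3²⁻] = α₂·DIC; α₂ = 0.0001268, so [CO3²⁻] = 0.0001268 × 0.2667 = 3.38×10^-5 mmol/L = 0.0338 μmol/L

[CO3²⁻] = 0.0338 μmol/L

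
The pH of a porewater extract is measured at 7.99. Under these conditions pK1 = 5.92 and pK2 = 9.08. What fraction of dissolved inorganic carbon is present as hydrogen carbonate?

α₁ = 1 / (1 + [H⁺]/K1 + K2/[H⁺]) = 1 / (1 + 10^-2.07 + 10^-1.09)
   = 1 / (1 + 0.0085114 + 0.081283) = 1/1.0898 = 0.9176

α₁ = 0.918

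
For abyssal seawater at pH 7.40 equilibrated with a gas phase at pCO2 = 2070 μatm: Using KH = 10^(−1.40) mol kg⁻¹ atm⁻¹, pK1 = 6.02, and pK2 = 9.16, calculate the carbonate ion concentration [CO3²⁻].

[CO2*] = KH · pCO2 = 10^(−1.40) × 2070×10^-6 = 8.241×10^-5 mol/kg
α₀ = 1/(1 + K1/[H⁺] + K1K2/[H⁺]²) = 1/(1 + 10^+1.38 + 10^-0.38) = 0.03936
DIC = [CO2*]/α₀ = 8.241×10^-5 / 0.03936 = 2.094 mmol/kg
[CO3²⁻] = α₂·DIC; α₂ = 0.01641, so [CO3²⁻] = 0.01641 × 2.094 = 0.0344 mmol/kg

[CO3²⁻] = 0.0344 mmol/kg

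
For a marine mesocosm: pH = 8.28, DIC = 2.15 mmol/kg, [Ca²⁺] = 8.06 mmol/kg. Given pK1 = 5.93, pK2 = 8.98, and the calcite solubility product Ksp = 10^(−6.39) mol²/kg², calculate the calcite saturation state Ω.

Ω = 7.05

α₂ = 1 / (1 + [H⁺]/K2 + [H⁺]²/(K1K2)) = 1 / (1 + 10^+0.70 + 10^-1.65)
   = 1 / (1 + 5.0119 + 0.022387) = 1/6.0343 = 0.1657
[CO3²⁻] = α₂ × DIC = 0.1657 × 2.15 = 0.3563 mmol/kg
Ksp = 10^(−6.39) = 4.074×10^-7
Ω = [Ca²⁺][CO3²⁻]/Ksp = (8.06×10^-3)(3.563×10^-4) / 4.074×10^-7 = 7.05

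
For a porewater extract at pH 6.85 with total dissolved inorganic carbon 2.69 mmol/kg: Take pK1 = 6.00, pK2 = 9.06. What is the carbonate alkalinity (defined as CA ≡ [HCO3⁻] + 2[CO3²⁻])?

CA = 2.37 mmol/kg

CA = [HCO3⁻] + 2[CO3²⁻] = (α₁ + 2α₂)·DIC
At pH 6.85: [H⁺]/K1 = 10^-0.85 = 0.14125, K2/[H⁺] = 10^-2.21 = 0.0061660
α₁ = 1/(1 + 0.14125 + 0.0061660) = 1/1.1474 = 0.8715; α₂ = α₁·K2/[H⁺] = 0.005374
α₁ + 2α₂ = 0.8823
CA = 0.8823 × 2.69 = 2.37 mmol/kg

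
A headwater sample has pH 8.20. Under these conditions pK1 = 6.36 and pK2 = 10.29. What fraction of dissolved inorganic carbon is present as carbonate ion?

α₂ = 1 / (1 + [H⁺]/K2 + [H⁺]²/(K1K2)) = 1 / (1 + 10^+2.09 + 10^+0.25)
   = 1 / (1 + 123.03 + 1.7783) = 1/125.81 = 0.007949

α₂ = 0.00795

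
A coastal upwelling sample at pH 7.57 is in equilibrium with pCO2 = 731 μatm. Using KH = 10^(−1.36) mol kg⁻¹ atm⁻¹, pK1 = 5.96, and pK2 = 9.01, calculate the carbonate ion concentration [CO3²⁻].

[CO2*] = KH · pCO2 = 10^(−1.36) × 731×10^-6 = 3.191×10^-5 mol/kg
α₀ = 1/(1 + K1/[H⁺] + K1K2/[H⁺]²) = 1/(1 + 10^+1.61 + 10^+0.17) = 0.02314
DIC = [CO2*]/α₀ = 3.191×10^-5 / 0.02314 = 1.379 mmol/kg
[CO3²⁻] = α₂·DIC; α₂ = 0.03423, so [CO3²⁻] = 0.03423 × 1.379 = 0.0472 mmol/kg

[CO3²⁻] = 0.0472 mmol/kg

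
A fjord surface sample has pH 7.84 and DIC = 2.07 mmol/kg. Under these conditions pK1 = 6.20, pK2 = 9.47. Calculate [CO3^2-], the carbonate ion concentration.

[CO3²⁻] = 0.0464 mmol/kg

α₂ = 1 / (1 + [H⁺]/K2 + [H⁺]²/(K1K2)) = 1 / (1 + 10^+1.63 + 10^-0.01)
   = 1 / (1 + 42.658 + 0.97724) = 1/44.635 = 0.02240
[CO3²⁻] = α₂ × DIC = 0.02240 × 2.07 = 0.0464 mmol/kg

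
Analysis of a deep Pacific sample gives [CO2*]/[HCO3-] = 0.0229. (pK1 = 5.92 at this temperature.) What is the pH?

pH = 7.56

From K1 = [H⁺][HCO3-]/[CO2*]:  pH = pK1 − log₁₀([CO2*]/[HCO3-])
log₁₀(0.0229) = -1.640
pH = 5.92 − (-1.640) = 7.56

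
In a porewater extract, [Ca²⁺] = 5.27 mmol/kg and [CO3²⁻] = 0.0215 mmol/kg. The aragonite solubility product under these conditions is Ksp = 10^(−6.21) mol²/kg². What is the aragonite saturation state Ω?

Ksp = 10^(−6.21) = 6.166×10^-7
Ω = [Ca²⁺][CO3²⁻]/Ksp = (5.27×10^-3)(0.0215×10^-3) / 6.166×10^-7 = 0.184

Ω = 0.184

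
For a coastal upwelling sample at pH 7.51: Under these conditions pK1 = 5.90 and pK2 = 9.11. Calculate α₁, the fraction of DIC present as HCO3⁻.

α₁ = 1 / (1 + [H⁺]/K1 + K2/[H⁺]) = 1 / (1 + 10^-1.61 + 10^-1.60)
   = 1 / (1 + 0.024547 + 0.025119) = 1/1.0497 = 0.9527

α₁ = 0.953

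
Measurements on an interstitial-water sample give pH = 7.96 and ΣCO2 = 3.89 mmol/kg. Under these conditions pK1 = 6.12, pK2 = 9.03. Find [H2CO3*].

α₀ = 1 / (1 + K1/[H⁺] + K1K2/[H⁺]²) = 1 / (1 + 10^+1.84 + 10^+0.77)
   = 1 / (1 + 69.183 + 5.8884) = 1/76.072 = 0.01315
[CO2*] = α₀ × DIC = 0.01315 × 3.89 = 0.0511 mmol/kg

[CO2*] = 0.0511 mmol/kg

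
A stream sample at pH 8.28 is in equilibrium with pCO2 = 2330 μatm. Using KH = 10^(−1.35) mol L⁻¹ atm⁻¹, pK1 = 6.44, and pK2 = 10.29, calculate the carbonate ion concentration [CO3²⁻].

[CO2*] = KH · pCO2 = 10^(−1.35) × 2330×10^-6 = 1.041×10^-4 mol/L
α₀ = 1/(1 + K1/[H⁺] + K1K2/[H⁺]²) = 1/(1 + 10^+1.84 + 10^-0.17) = 0.01411
DIC = [CO2*]/α₀ = 1.041×10^-4 / 0.01411 = 7.375 mmol/L
[CO3²⁻] = α₂·DIC; α₂ = 0.009541, so [CO3²⁻] = 0.009541 × 7.375 = 0.0704 mmol/L

[CO3²⁻] = 0.0704 mmol/L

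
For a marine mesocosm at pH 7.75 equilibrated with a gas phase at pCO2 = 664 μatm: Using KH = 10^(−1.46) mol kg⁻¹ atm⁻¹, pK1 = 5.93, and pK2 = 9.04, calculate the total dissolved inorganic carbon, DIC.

[CO2*] = KH · pCO2 = 10^(−1.46) × 664×10^-6 = 2.302×10^-5 mol/kg
α₀ = 1/(1 + K1/[H⁺] + K1K2/[H⁺]²) = 1/(1 + 10^+1.82 + 10^+0.53) = 0.01419
DIC = [CO2*]/α₀ = 2.302×10^-5 / 0.01419 = 1.62 mmol/kg

DIC = 1.62 mmol/kg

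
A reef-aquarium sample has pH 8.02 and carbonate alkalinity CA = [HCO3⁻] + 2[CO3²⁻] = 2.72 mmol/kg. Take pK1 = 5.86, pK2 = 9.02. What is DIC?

CA = [HCO3⁻] + 2[CO3²⁻] = (α₁ + 2α₂)·DIC
At pH 8.02: [H⁺]/K1 = 10^-2.16 = 0.0069183, K2/[H⁺] = 10^-1.00 = 0.10000
α₁ = 1/(1 + 0.0069183 + 0.10000) = 1/1.1069 = 0.9034; α₂ = α₁·K2/[H⁺] = 0.09034
α₁ + 2α₂ = 1.0841
DIC = CA / (α₁ + 2α₂) = 2.72 / 1.0841 = 2.51 mmol/kg

DIC = 2.51 mmol/kg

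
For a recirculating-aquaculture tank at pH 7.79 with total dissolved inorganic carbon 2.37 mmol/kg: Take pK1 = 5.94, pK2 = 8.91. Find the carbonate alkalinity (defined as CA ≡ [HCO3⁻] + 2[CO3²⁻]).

CA = [HCO3⁻] + 2[CO3²⁻] = (α₁ + 2α₂)·DIC
At pH 7.79: [H⁺]/K1 = 10^-1.85 = 0.014125, K2/[H⁺] = 10^-1.12 = 0.075858
α₁ = 1/(1 + 0.014125 + 0.075858) = 1/1.0900 = 0.9174; α₂ = α₁·K2/[H⁺] = 0.06960
α₁ + 2α₂ = 1.0566
CA = 1.0566 × 2.37 = 2.50 mmol/kg

CA = 2.50 mmol/kg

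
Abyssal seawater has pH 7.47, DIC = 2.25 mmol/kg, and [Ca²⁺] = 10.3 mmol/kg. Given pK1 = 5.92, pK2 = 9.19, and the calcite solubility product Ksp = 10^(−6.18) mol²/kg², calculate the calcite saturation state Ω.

α₂ = 1 / (1 + [H⁺]/K2 + [H⁺]²/(K1K2)) = 1 / (1 + 10^+1.72 + 10^+0.17)
   = 1 / (1 + 52.481 + 1.4791) = 1/54.960 = 0.01820
[CO3²⁻] = α₂ × DIC = 0.01820 × 2.25 = 0.04094 mmol/kg
Ksp = 10^(−6.18) = 6.607×10^-7
Ω = [Ca²⁺][CO3²⁻]/Ksp = (10.3×10^-3)(4.094×10^-5) / 6.607×10^-7 = 0.638

Ω = 0.638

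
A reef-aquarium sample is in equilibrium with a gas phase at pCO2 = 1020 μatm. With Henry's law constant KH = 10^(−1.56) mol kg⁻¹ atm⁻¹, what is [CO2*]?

[CO2*] = 28.1 μmol/kg

KH = 10^(−1.56) = 2.754×10^-2 mol kg⁻¹ atm⁻¹
[CO2*] = KH · pCO2 = 2.754×10^-2 × 1020×10^-6 atm = 2.81×10^-5 mol/kg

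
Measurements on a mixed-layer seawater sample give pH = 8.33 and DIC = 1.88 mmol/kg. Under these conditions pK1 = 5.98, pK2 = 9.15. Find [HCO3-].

[HCO3⁻] = 1.63 mmol/kg

α₁ = 1 / (1 + [H⁺]/K1 + K2/[H⁺]) = 1 / (1 + 10^-2.35 + 10^-0.82)
   = 1 / (1 + 0.0044668 + 0.15136) = 1/1.1558 = 0.8652
[HCO3⁻] = α₁ × DIC = 0.8652 × 1.88 = 1.63 mmol/kg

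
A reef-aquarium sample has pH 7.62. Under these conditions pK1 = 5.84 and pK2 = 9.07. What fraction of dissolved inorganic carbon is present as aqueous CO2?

α₀ = 0.0158

α₀ = 1 / (1 + K1/[H⁺] + K1K2/[H⁺]²) = 1 / (1 + 10^+1.78 + 10^+0.33)
   = 1 / (1 + 60.256 + 2.1380) = 1/63.394 = 0.01577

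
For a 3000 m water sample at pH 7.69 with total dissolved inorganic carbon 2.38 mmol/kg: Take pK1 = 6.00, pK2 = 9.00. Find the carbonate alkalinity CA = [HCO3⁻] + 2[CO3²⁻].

CA = [HCO3⁻] + 2[CO3²⁻] = (α₁ + 2α₂)·DIC
At pH 7.69: [H⁺]/K1 = 10^-1.69 = 0.020417, K2/[H⁺] = 10^-1.31 = 0.048978
α₁ = 1/(1 + 0.020417 + 0.048978) = 1/1.0694 = 0.9351; α₂ = α₁·K2/[H⁺] = 0.04580
α₁ + 2α₂ = 1.0267
CA = 1.0267 × 2.38 = 2.44 mmol/kg

CA = 2.44 mmol/kg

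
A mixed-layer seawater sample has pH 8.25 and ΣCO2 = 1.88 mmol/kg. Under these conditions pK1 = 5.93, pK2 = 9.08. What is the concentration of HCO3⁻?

α₁ = 1 / (1 + [H⁺]/K1 + K2/[H⁺]) = 1 / (1 + 10^-2.32 + 10^-0.83)
   = 1 / (1 + 0.0047863 + 0.14791) = 1/1.1527 = 0.8675
[HCO3⁻] = α₁ × DIC = 0.8675 × 1.88 = 1.63 mmol/kg

[HCO3⁻] = 1.63 mmol/kg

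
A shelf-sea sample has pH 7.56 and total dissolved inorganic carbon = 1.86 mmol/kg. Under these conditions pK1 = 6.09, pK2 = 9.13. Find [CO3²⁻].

[CO3²⁻] = 0.0472 mmol/kg

α₂ = 1 / (1 + [H⁺]/K2 + [H⁺]²/(K1K2)) = 1 / (1 + 10^+1.57 + 10^+0.10)
   = 1 / (1 + 37.154 + 1.2589) = 1/39.412 = 0.02537
[CO3²⁻] = α₂ × DIC = 0.02537 × 1.86 = 0.0472 mmol/kg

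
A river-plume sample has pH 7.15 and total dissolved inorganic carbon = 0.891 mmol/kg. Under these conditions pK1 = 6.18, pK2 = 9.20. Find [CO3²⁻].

α₂ = 1 / (1 + [H⁺]/K2 + [H⁺]²/(K1K2)) = 1 / (1 + 10^+2.05 + 10^+1.08)
   = 1 / (1 + 112.20 + 12.023) = 1/125.22 = 0.007986
[CO3²⁻] = α₂ × DIC = 0.007986 × 0.891 = 0.00712 mmol/kg = 7.12 μmol/kg

[CO3²⁻] = 7.12 μmol/kg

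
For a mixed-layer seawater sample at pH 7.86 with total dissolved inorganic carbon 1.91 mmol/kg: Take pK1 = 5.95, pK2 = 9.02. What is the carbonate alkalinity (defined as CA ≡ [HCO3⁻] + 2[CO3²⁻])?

CA = 2.01 mmol/kg

CA = [HCO3⁻] + 2[CO3²⁻] = (α₁ + 2α₂)·DIC
At pH 7.86: [H⁺]/K1 = 10^-1.91 = 0.012303, K2/[H⁺] = 10^-1.16 = 0.069183
α₁ = 1/(1 + 0.012303 + 0.069183) = 1/1.0815 = 0.9247; α₂ = α₁·K2/[H⁺] = 0.06397
α₁ + 2α₂ = 1.0526
CA = 1.0526 × 1.91 = 2.01 mmol/kg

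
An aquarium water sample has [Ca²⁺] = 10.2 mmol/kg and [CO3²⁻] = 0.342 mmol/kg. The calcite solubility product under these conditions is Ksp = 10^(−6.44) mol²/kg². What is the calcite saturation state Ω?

Ksp = 10^(−6.44) = 3.631×10^-7
Ω = [Ca²⁺][CO3²⁻]/Ksp = (10.2×10^-3)(0.342×10^-3) / 3.631×10^-7 = 9.61

Ω = 9.61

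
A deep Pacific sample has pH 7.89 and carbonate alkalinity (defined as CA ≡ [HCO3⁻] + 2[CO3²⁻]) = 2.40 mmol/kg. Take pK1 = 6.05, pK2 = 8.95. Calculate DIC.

CA = [HCO3⁻] + 2[CO3²⁻] = (α₁ + 2α₂)·DIC
At pH 7.89: [H⁺]/K1 = 10^-1.84 = 0.014454, K2/[H⁺] = 10^-1.06 = 0.087096
α₁ = 1/(1 + 0.014454 + 0.087096) = 1/1.1016 = 0.9078; α₂ = α₁·K2/[H⁺] = 0.07907
α₁ + 2α₂ = 1.0659
DIC = CA / (α₁ + 2α₂) = 2.40 / 1.0659 = 2.25 mmol/kg

DIC = 2.25 mmol/kg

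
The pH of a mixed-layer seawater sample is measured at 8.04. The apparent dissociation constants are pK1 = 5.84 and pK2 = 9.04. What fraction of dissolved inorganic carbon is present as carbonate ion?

α₂ = 1 / (1 + [H⁺]/K2 + [H⁺]²/(K1K2)) = 1 / (1 + 10^+1.00 + 10^-1.20)
   = 1 / (1 + 10.000 + 0.063096) = 1/11.063 = 0.09039

α₂ = 0.0904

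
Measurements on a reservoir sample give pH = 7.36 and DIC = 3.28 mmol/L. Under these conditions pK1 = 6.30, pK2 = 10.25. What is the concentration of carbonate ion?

α₂ = 1 / (1 + [H⁺]/K2 + [H⁺]²/(K1K2)) = 1 / (1 + 10^+2.89 + 10^+1.83)
   = 1 / (1 + 776.25 + 67.608) = 1/844.86 = 0.001184
[CO3²⁻] = α₂ × DIC = 0.001184 × 3.28 = 0.00388 mmol/L = 3.88 μmol/L

[CO3²⁻] = 3.88 μmol/L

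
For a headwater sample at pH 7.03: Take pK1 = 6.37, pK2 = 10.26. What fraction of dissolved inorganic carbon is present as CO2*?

α₀ = 0.179

α₀ = 1 / (1 + K1/[H⁺] + K1K2/[H⁺]²) = 1 / (1 + 10^+0.66 + 10^-2.57)
   = 1 / (1 + 4.5709 + 0.0026915) = 1/5.5736 = 0.1794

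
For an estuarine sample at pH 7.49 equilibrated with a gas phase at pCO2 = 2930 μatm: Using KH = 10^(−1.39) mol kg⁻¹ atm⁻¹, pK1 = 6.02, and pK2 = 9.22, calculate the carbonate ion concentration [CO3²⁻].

[CO3²⁻] = 0.0656 mmol/kg

[CO2*] = KH · pCO2 = 10^(−1.39) × 2930×10^-6 = 1.194×10^-4 mol/kg
α₀ = 1/(1 + K1/[H⁺] + K1K2/[H⁺]²) = 1/(1 + 10^+1.47 + 10^-0.26) = 0.03219
DIC = [CO2*]/α₀ = 1.194×10^-4 / 0.03219 = 3.708 mmol/kg
[CO3²⁻] = α₂·DIC; α₂ = 0.01769, so [CO3²⁻] = 0.01769 × 3.708 = 0.0656 mmol/kg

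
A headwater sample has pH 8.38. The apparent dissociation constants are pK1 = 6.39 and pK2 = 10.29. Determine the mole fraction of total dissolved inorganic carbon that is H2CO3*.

α₀ = 0.0100

α₀ = 1 / (1 + K1/[H⁺] + K1K2/[H⁺]²) = 1 / (1 + 10^+1.99 + 10^+0.08)
   = 1 / (1 + 97.724 + 1.2023) = 1/99.926 = 0.01001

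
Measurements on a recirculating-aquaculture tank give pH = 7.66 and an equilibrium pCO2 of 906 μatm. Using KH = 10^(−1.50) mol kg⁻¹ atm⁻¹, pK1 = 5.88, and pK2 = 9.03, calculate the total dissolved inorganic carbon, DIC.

DIC = 1.83 mmol/kg

[CO2*] = KH · pCO2 = 10^(−1.50) × 906×10^-6 = 2.865×10^-5 mol/kg
α₀ = 1/(1 + K1/[H⁺] + K1K2/[H⁺]²) = 1/(1 + 10^+1.78 + 10^+0.41) = 0.01567
DIC = [CO2*]/α₀ = 2.865×10^-5 / 0.01567 = 1.83 mmol/kg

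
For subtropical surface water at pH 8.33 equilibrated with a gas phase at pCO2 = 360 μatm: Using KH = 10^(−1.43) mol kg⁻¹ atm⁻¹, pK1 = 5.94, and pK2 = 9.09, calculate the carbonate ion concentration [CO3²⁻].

[CO3²⁻] = 0.571 mmol/kg

[CO2*] = KH · pCO2 = 10^(−1.43) × 360×10^-6 = 1.338×10^-5 mol/kg
α₀ = 1/(1 + K1/[H⁺] + K1K2/[H⁺]²) = 1/(1 + 10^+2.39 + 10^+1.63) = 0.003459
DIC = [CO2*]/α₀ = 1.338×10^-5 / 0.003459 = 3.867 mmol/kg
[CO3²⁻] = α₂·DIC; α₂ = 0.1475, so [CO3²⁻] = 0.1475 × 3.867 = 0.571 mmol/kg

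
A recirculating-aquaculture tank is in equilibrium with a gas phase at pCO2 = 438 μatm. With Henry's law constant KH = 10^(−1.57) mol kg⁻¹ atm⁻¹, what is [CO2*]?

[CO2*] = 11.8 μmol/kg

KH = 10^(−1.57) = 2.692×10^-2 mol kg⁻¹ atm⁻¹
[CO2*] = KH · pCO2 = 2.692×10^-2 × 438×10^-6 atm = 1.18×10^-5 mol/kg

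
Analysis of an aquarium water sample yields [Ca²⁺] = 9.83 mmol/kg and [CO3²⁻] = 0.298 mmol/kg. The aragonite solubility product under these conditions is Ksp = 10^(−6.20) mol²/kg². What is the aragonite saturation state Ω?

Ksp = 10^(−6.20) = 6.310×10^-7
Ω = [Ca²⁺][CO3²⁻]/Ksp = (9.83×10^-3)(0.298×10^-3) / 6.310×10^-7 = 4.64

Ω = 4.64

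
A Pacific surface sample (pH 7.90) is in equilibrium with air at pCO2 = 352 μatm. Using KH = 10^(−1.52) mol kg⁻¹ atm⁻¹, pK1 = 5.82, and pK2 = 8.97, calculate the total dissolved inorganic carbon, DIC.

DIC = 1.40 mmol/kg

[CO2*] = KH · pCO2 = 10^(−1.52) × 352×10^-6 = 1.063×10^-5 mol/kg
α₀ = 1/(1 + K1/[H⁺] + K1K2/[H⁺]²) = 1/(1 + 10^+2.08 + 10^+1.01) = 0.007607
DIC = [CO2*]/α₀ = 1.063×10^-5 / 0.007607 = 1.40 mmol/kg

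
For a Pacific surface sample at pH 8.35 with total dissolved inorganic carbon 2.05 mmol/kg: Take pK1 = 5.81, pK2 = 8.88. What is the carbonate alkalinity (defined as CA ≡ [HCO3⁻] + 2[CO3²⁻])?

CA = [HCO3⁻] + 2[CO3²⁻] = (α₁ + 2α₂)·DIC
At pH 8.35: [H⁺]/K1 = 10^-2.54 = 0.0028840, K2/[H⁺] = 10^-0.53 = 0.29512
α₁ = 1/(1 + 0.0028840 + 0.29512) = 1/1.2980 = 0.7704; α₂ = α₁·K2/[H⁺] = 0.2274
α₁ + 2α₂ = 1.2251
CA = 1.2251 × 2.05 = 2.51 mmol/kg

CA = 2.51 mmol/kg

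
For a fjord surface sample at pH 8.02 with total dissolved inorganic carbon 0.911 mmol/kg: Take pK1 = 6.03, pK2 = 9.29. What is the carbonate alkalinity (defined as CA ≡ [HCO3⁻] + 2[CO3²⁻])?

CA = [HCO3⁻] + 2[CO3²⁻] = (α₁ + 2α₂)·DIC
At pH 8.02: [H⁺]/K1 = 10^-1.99 = 0.010233, K2/[H⁺] = 10^-1.27 = 0.053703
α₁ = 1/(1 + 0.010233 + 0.053703) = 1/1.0639 = 0.9399; α₂ = α₁·K2/[H⁺] = 0.05048
α₁ + 2α₂ = 1.0409
CA = 1.0409 × 0.911 = 0.948 mmol/kg

CA = 0.948 mmol/kg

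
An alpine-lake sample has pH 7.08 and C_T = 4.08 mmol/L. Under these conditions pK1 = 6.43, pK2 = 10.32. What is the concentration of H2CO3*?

[CO2*] = 0.746 mmol/L

α₀ = 1 / (1 + K1/[H⁺] + K1K2/[H⁺]²) = 1 / (1 + 10^+0.65 + 10^-2.59)
   = 1 / (1 + 4.4668 + 0.0025704) = 1/5.4694 = 0.1828
[CO2*] = α₀ × DIC = 0.1828 × 4.08 = 0.746 mmol/L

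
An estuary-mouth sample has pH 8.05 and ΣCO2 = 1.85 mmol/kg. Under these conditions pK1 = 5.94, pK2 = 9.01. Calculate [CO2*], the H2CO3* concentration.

α₀ = 1 / (1 + K1/[H⁺] + K1K2/[H⁺]²) = 1 / (1 + 10^+2.11 + 10^+1.15)
   = 1 / (1 + 128.82 + 14.125) = 1/143.95 = 0.006947
[CO2*] = α₀ × DIC = 0.006947 × 1.85 = 0.0129 mmol/kg = 12.9 μmol/kg

[CO2*] = 12.9 μmol/kg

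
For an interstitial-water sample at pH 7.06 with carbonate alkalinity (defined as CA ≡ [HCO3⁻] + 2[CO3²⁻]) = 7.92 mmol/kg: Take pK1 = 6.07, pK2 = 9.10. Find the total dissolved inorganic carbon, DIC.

CA = [HCO3⁻] + 2[CO3²⁻] = (α₁ + 2α₂)·DIC
At pH 7.06: [H⁺]/K1 = 10^-0.99 = 0.10233, K2/[H⁺] = 10^-2.04 = 0.0091201
α₁ = 1/(1 + 0.10233 + 0.0091201) = 1/1.1114 = 0.8997; α₂ = α₁·K2/[H⁺] = 0.008206
α₁ + 2α₂ = 0.9161
DIC = CA / (α₁ + 2α₂) = 7.92 / 0.9161 = 8.64 mmol/kg

DIC = 8.64 mmol/kg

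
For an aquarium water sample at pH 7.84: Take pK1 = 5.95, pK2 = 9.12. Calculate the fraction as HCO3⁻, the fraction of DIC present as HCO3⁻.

α₁ = 1 / (1 + [H⁺]/K1 + K2/[H⁺]) = 1 / (1 + 10^-1.89 + 10^-1.28)
   = 1 / (1 + 0.012882 + 0.052481) = 1/1.0654 = 0.9386

α₁ = 0.939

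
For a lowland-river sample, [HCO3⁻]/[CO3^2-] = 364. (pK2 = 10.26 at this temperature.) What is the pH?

From K2 = [H⁺][CO3^2-]/[HCO3⁻]:  pH = pK2 − log₁₀([HCO3⁻]/[CO3^2-])
log₁₀(364) = +2.561
pH = 10.26 − (+2.561) = 7.70

pH = 7.70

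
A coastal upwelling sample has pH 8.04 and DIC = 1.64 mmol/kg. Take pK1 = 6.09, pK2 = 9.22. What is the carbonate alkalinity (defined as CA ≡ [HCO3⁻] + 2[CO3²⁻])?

CA = 1.72 mmol/kg

CA = [HCO3⁻] + 2[CO3²⁻] = (α₁ + 2α₂)·DIC
At pH 8.04: [H⁺]/K1 = 10^-1.95 = 0.011220, K2/[H⁺] = 10^-1.18 = 0.066069
α₁ = 1/(1 + 0.011220 + 0.066069) = 1/1.0773 = 0.9283; α₂ = α₁·K2/[H⁺] = 0.06133
α₁ + 2α₂ = 1.0509
CA = 1.0509 × 1.64 = 1.72 mmol/kg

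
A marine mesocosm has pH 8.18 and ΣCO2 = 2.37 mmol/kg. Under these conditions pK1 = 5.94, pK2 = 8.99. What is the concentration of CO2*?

α₀ = 1 / (1 + K1/[H⁺] + K1K2/[H⁺]²) = 1 / (1 + 10^+2.24 + 10^+1.43)
   = 1 / (1 + 173.78 + 26.915) = 1/201.70 = 0.004958
[CO2*] = α₀ × DIC = 0.004958 × 2.37 = 0.0118 mmol/kg = 11.8 μmol/kg

[CO2*] = 11.8 μmol/kg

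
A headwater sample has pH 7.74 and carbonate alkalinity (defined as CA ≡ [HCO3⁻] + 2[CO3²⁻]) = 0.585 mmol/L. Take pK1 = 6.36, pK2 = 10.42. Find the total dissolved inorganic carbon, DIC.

DIC = 0.608 mmol/L

CA = [HCO3⁻] + 2[CO3²⁻] = (α₁ + 2α₂)·DIC
At pH 7.74: [H⁺]/K1 = 10^-1.38 = 0.041687, K2/[H⁺] = 10^-2.68 = 0.0020893
α₁ = 1/(1 + 0.041687 + 0.0020893) = 1/1.0438 = 0.9581; α₂ = α₁·K2/[H⁺] = 0.002002
α₁ + 2α₂ = 0.9621
DIC = CA / (α₁ + 2α₂) = 0.585 / 0.9621 = 0.608 mmol/L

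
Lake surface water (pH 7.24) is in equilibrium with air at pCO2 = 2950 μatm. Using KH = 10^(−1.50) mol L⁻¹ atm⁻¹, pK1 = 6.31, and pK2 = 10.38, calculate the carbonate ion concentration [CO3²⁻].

[CO2*] = KH · pCO2 = 10^(−1.50) × 2950×10^-6 = 9.329×10^-5 mol/L
α₀ = 1/(1 + K1/[H⁺] + K1K2/[H⁺]²) = 1/(1 + 10^+0.93 + 10^-2.21) = 0.1051
DIC = [CO2*]/α₀ = 9.329×10^-5 / 0.1051 = 0.8879 mmol/L
[CO3²⁻] = α₂·DIC; α₂ = 0.0006479, so [CO3²⁻] = 0.0006479 × 0.8879 = 0.000575 mmol/L = 0.575 μmol/L

[CO3²⁻] = 0.575 μmol/L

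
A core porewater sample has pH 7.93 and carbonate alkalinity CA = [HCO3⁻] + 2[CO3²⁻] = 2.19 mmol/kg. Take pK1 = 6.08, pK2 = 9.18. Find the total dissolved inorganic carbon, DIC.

CA = [HCO3⁻] + 2[CO3²⁻] = (α₁ + 2α₂)·DIC
At pH 7.93: [H⁺]/K1 = 10^-1.85 = 0.014125, K2/[H⁺] = 10^-1.25 = 0.056234
α₁ = 1/(1 + 0.014125 + 0.056234) = 1/1.0704 = 0.9343; α₂ = α₁·K2/[H⁺] = 0.05254
α₁ + 2α₂ = 1.0393
DIC = CA / (α₁ + 2α₂) = 2.19 / 1.0393 = 2.11 mmol/kg

DIC = 2.11 mmol/kg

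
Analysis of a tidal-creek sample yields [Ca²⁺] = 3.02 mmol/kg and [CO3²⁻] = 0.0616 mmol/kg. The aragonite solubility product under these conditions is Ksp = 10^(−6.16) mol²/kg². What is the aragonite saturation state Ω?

Ω = 0.269

Ksp = 10^(−6.16) = 6.918×10^-7
Ω = [Ca²⁺][CO3²⁻]/Ksp = (3.02×10^-3)(0.0616×10^-3) / 6.918×10^-7 = 0.269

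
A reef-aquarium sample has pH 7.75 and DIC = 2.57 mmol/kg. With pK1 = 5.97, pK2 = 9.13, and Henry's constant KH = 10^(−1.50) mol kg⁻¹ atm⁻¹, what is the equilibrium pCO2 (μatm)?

α₀ = 1 / (1 + K1/[H⁺] + K1K2/[H⁺]²) = 1 / (1 + 10^+1.78 + 10^+0.40)
   = 1 / (1 + 60.256 + 2.5119) = 1/63.768 = 0.01568
[CO2*] = α₀ × DIC = 0.01568 × 2.57 = 0.04030 mmol/kg
pCO2 = [CO2*]/KH = 4.030×10^-5 / 3.162×10^-2 = 1270 μatm

pCO2 = 1270 μatm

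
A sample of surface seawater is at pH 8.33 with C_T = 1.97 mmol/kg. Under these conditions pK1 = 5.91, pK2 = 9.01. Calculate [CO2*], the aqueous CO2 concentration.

α₀ = 1 / (1 + K1/[H⁺] + K1K2/[H⁺]²) = 1 / (1 + 10^+2.42 + 10^+1.74)
   = 1 / (1 + 263.03 + 54.954) = 1/318.98 = 0.003135
[CO2*] = α₀ × DIC = 0.003135 × 1.97 = 0.00618 mmol/kg = 6.18 μmol/kg

[CO2*] = 6.18 μmol/kg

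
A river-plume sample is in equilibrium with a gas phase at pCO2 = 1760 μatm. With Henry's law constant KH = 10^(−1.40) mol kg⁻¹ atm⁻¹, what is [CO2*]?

KH = 10^(−1.40) = 3.981×10^-2 mol kg⁻¹ atm⁻¹
[CO2*] = KH · pCO2 = 3.981×10^-2 × 1760×10^-6 atm = 7.01×10^-5 mol/kg

[CO2*] = 70.1 μmol/kg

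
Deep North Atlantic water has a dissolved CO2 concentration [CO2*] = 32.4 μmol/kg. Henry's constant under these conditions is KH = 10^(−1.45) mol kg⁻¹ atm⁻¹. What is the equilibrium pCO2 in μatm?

KH = 10^(−1.45) = 3.548×10^-2 mol kg⁻¹ atm⁻¹
pCO2 = [CO2*]/KH = 32.4×10^-6 / 3.548×10^-2 = 9.13×10^-4 atm = 913 μatm

pCO2 = 913 μatm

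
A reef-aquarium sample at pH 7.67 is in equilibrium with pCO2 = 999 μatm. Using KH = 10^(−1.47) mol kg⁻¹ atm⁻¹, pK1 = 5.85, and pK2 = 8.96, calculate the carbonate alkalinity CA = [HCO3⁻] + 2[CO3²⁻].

[CO2*] = KH · pCO2 = 10^(−1.47) × 999×10^-6 = 3.385×10^-5 mol/kg
α₀ = 1/(1 + K1/[H⁺] + K1K2/[H⁺]²) = 1/(1 + 10^+1.82 + 10^+0.53) = 0.01419
DIC = [CO2*]/α₀ = 3.385×10^-5 / 0.01419 = 2.385 mmol/kg
CA = (α₁ + 2α₂)·DIC = (0.9377 + 2×0.04809) × 2.385 = 2.47 mmol/kg

CA = 2.47 mmol/kg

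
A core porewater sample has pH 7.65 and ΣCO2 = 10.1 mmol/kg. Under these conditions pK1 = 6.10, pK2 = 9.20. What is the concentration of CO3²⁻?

α₂ = 1 / (1 + [H⁺]/K2 + [H⁺]²/(K1K2)) = 1 / (1 + 10^+1.55 + 10^-0.00)
   = 1 / (1 + 35.481 + 1.0000) = 1/37.481 = 0.02668
[CO3²⁻] = α₂ × DIC = 0.02668 × 10.1 = 0.269 mmol/kg

[CO3²⁻] = 0.269 mmol/kg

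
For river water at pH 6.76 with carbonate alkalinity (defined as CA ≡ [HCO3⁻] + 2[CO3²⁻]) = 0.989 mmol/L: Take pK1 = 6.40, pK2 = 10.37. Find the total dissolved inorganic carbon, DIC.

CA = [HCO3⁻] + 2[CO3²⁻] = (α₁ + 2α₂)·DIC
At pH 6.76: [H⁺]/K1 = 10^-0.36 = 0.43652, K2/[H⁺] = 10^-3.61 = 0.00024547
α₁ = 1/(1 + 0.43652 + 0.00024547) = 1/1.4368 = 0.6960; α₂ = α₁·K2/[H⁺] = 0.0001709
α₁ + 2α₂ = 0.6964
DIC = CA / (α₁ + 2α₂) = 0.989 / 0.6964 = 1.42 mmol/L

DIC = 1.42 mmol/L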